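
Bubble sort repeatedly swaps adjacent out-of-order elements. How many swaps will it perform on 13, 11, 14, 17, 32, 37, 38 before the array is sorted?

Each adjacent swap fixes exactly one inversion, so the minimum swap count equals the number of inversions.
Count inversions — for each element, later elements that are smaller:
13: 11 → 1
11: none → 0
14: none → 0
17: none → 0
32: none → 0
37: none → 0
38: none → 0
Total inversions: 1 + 0 + 0 + 0 + 0 + 0 + 0 = 1

1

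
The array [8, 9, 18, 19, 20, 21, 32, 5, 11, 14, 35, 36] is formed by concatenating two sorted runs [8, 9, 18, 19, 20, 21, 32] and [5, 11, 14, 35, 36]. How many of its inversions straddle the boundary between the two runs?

Take each right-half value and tally the left-half values above it:
r = 5: 8, 9, 18, 19, 20, 21, 32 → 7
r = 11: 18, 19, 20, 21, 32 → 5
r = 14: 18, 19, 20, 21, 32 → 5
r = 35: none → 0
r = 36: none → 0
Cross-inversions: 7 + 5 + 5 + 0 + 0 = 17

17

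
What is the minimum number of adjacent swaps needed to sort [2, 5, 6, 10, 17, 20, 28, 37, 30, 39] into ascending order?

Adjacent swaps: 1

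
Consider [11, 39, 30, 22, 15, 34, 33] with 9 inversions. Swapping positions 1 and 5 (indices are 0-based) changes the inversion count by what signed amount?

Positions 1 and 5 hold 39 and 34; after swapping, the array is [11, 34, 30, 22, 15, 39, 33].
Element-by-element contributions:
11 → none → 0
34 → 30, 22, 15, 33 → 4
30 → 22, 15 → 2
22 → 15 → 1
15 → none → 0
39 → 33 → 1
33 → none → 0
Sum: 0 + 4 + 2 + 1 + 0 + 1 + 0 = 8
Change: 8 − 9 = -1

-1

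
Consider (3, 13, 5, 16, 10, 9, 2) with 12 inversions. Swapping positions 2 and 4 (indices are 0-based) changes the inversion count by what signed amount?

+1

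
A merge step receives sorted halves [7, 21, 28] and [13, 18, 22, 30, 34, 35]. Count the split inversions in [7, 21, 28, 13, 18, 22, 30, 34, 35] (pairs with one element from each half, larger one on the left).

Take each right-half value and tally the left-half values above it:
r = 13: 21, 28 → 2
r = 18: 21, 28 → 2
r = 22: 28 → 1
r = 30: none → 0
r = 34: none → 0
r = 35: none → 0
Cross-inversions: 2 + 2 + 1 + 0 + 0 + 0 = 5

5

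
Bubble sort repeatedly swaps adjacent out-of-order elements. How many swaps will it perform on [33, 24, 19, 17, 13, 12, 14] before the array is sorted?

There are 19 swaps.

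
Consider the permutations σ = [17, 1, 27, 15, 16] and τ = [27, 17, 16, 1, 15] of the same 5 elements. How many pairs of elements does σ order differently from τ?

Assign each item its position (1..5) in the first ordering, then rewrite the second ordering as that position sequence:
positions: 17→1, 1→2, 27→3, 15→4, 16→5
second ordering as positions: [3, 1, 5, 2, 4]
Discordant pairs = inversions in this position sequence.
3: 1, 2 → 2
1: 0
5: 2, 4 → 2
2: 0
4: 0
Total: 2 + 0 + 2 + 0 + 0 = 4

4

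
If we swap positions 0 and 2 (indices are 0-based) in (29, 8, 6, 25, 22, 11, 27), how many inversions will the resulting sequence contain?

Inversions: 7

Positions 0 and 2 hold 29 and 6; after swapping, the array is [6, 8, 29, 25, 22, 11, 27].
Count, for each position, how many later elements it exceeds:
6 → none → 0
8 → none → 0
29 → 25, 22, 11, 27 → 4
25 → 22, 11 → 2
22 → 11 → 1
11 → none → 0
27 → none → 0
Sum: 0 + 0 + 4 + 2 + 1 + 0 + 0 = 7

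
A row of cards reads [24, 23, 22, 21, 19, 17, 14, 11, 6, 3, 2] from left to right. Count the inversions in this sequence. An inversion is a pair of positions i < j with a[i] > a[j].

Sweep left to right; for each value list the smaller values that follow it:
24: 10
23: 9
22: 8
21: 7
19: 6
17: 5
14: 4
11: 3
6: 2
3: 1
2: 0
Sum: 10 + 9 + 8 + 7 + 6 + 5 + 4 + 3 + 2 + 1 + 0 = 55

55 out-of-order pairs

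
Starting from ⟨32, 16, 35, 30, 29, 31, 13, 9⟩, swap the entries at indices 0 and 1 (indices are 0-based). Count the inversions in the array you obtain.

Positions 0 and 1 hold 32 and 16; after swapping, the array is [16, 32, 35, 30, 29, 31, 13, 9].
Sweep left to right; for each value list the smaller values that follow it:
16 → 13, 9 → 2
32 → 30, 29, 31, 13, 9 → 5
35 → 30, 29, 31, 13, 9 → 5
30 → 29, 13, 9 → 3
29 → 13, 9 → 2
31 → 13, 9 → 2
13 → 9 → 1
9 → none → 0
Sum: 2 + 5 + 5 + 3 + 2 + 2 + 1 + 0 = 20

20 inversions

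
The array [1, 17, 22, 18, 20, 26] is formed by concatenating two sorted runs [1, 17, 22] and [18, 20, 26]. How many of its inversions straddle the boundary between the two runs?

2 cross-inversions

Take each right-half value and tally the left-half values above it:
r = 18: 22 → 1
r = 20: 22 → 1
r = 26: none → 0
Cross-inversions: 1 + 1 + 0 = 2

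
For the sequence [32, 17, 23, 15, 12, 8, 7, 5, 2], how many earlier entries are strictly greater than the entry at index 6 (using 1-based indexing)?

The element at index 6 is 8.
Elements before it: 32, 17, 23, 15, 12
Those larger than 8: 32, 17, 23, 15, 12

5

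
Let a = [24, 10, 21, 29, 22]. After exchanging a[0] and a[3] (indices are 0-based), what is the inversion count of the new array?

There are 5 inversions.

Positions 0 and 3 hold 24 and 29; after swapping, the array is [29, 10, 21, 24, 22].
Element-by-element contributions:
29 → 10, 21, 24, 22 → 4
10 → none → 0
21 → none → 0
24 → 22 → 1
22 → none → 0
Sum: 4 + 0 + 0 + 1 + 0 = 5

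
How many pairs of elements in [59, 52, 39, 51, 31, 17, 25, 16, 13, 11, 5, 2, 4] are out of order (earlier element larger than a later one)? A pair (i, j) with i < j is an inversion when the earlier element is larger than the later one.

75 inversions

Sweep left to right; for each value list the smaller values that follow it:
59 → 52, 39, 51, 31, 17, 25, 16, 13, 11, 5, 2, 4 → 12
52 → 39, 51, 31, 17, 25, 16, 13, 11, 5, 2, 4 → 11
39 → 31, 17, 25, 16, 13, 11, 5, 2, 4 → 9
51 → 31, 17, 25, 16, 13, 11, 5, 2, 4 → 9
31 → 17, 25, 16, 13, 11, 5, 2, 4 → 8
17 → 16, 13, 11, 5, 2, 4 → 6
25 → 16, 13, 11, 5, 2, 4 → 6
16 → 13, 11, 5, 2, 4 → 5
13 → 11, 5, 2, 4 → 4
11 → 5, 2, 4 → 3
5 → 2, 4 → 2
2 → none → 0
4 → none → 0
Sum: 12 + 11 + 9 + 9 + 8 + 6 + 6 + 5 + 4 + 3 + 2 + 0 + 0 = 75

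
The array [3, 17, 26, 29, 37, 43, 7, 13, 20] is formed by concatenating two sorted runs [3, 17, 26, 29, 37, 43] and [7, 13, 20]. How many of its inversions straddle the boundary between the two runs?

Take each right-half value and tally the left-half values above it:
r = 7: 17, 26, 29, 37, 43 → 5
r = 13: 17, 26, 29, 37, 43 → 5
r = 20: 26, 29, 37, 43 → 4
Cross-inversions: 5 + 5 + 4 = 14

14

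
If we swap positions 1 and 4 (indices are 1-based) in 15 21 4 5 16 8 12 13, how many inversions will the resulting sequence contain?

Positions 1 and 4 hold 15 and 5; after swapping, the array is [5, 21, 4, 15, 16, 8, 12, 13].
Element-by-element contributions:
5: 1
21: 6
4: 0
15: 3
16: 3
8: 0
12: 0
13: 0
Sum: 1 + 6 + 0 + 3 + 3 + 0 + 0 + 0 = 13

13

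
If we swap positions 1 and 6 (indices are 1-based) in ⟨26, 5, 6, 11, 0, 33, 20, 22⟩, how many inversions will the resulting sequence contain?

Positions 1 and 6 hold 26 and 33; after swapping, the array is [33, 5, 6, 11, 0, 26, 20, 22].
Sweep left to right; for each value list the smaller values that follow it:
33: 7
5: 1
6: 1
11: 1
0: 0
26: 2
20: 0
22: 0
Sum: 7 + 1 + 1 + 1 + 0 + 2 + 0 + 0 = 12

12 inversions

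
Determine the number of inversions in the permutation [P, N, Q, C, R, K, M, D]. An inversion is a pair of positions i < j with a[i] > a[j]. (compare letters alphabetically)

Out-of-order pairs: 18

For each element, count later entries that are smaller:
P → N, C, K, M, D → 5
N → C, K, M, D → 4
Q → C, K, M, D → 4
C → none → 0
R → K, M, D → 3
K → D → 1
M → D → 1
D → none → 0
Sum: 5 + 4 + 4 + 0 + 3 + 1 + 1 + 0 = 18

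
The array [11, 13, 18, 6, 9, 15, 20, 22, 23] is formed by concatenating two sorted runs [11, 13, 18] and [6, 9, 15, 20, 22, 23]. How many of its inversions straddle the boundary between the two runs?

7

Take each right-half value and tally the left-half values above it:
r = 6: 11, 13, 18 → 3
r = 9: 11, 13, 18 → 3
r = 15: 18 → 1
r = 20: none → 0
r = 22: none → 0
r = 23: none → 0
Cross-inversions: 3 + 3 + 1 + 0 + 0 + 0 = 7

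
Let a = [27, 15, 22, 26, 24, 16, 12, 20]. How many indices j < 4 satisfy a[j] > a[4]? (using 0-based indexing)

2

The element at index 4 is 24.
Elements before it: 27, 15, 22, 26
Those larger than 24: 27, 26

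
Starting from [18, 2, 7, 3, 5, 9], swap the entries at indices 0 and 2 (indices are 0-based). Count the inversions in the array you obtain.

6 inversions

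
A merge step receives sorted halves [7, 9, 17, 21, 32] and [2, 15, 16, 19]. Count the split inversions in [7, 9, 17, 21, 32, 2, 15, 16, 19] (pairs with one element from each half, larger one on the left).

13

Count, for every r in R, how many entries of L exceed r:
r = 2: 7, 9, 17, 21, 32 → 5
r = 15: 17, 21, 32 → 3
r = 16: 17, 21, 32 → 3
r = 19: 21, 32 → 2
Cross-inversions: 5 + 3 + 3 + 2 = 13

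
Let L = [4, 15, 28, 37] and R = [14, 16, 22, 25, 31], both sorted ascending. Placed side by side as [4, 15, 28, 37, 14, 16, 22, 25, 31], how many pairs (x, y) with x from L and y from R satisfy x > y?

Count, for every r in R, how many entries of L exceed r:
r = 14: 15, 28, 37 → 3
r = 16: 28, 37 → 2
r = 22: 28, 37 → 2
r = 25: 28, 37 → 2
r = 31: 37 → 1
Cross-inversions: 3 + 2 + 2 + 2 + 1 = 10

There are 10 split inversions.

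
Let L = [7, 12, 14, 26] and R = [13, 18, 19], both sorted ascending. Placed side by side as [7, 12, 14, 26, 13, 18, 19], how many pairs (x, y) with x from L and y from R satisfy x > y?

4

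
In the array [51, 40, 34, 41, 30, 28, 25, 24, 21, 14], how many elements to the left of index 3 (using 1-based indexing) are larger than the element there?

The element at index 3 is 34.
Elements before it: 51, 40
Those larger than 34: 51, 40

2 such elements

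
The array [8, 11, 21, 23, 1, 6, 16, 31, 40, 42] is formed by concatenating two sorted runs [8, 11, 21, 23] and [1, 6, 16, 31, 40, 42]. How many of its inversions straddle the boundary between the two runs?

For each element r of the right run, count left-run elements greater than r:
r = 1: 8, 11, 21, 23 → 4
r = 6: 8, 11, 21, 23 → 4
r = 16: 21, 23 → 2
r = 31: none → 0
r = 40: none → 0
r = 42: none → 0
Cross-inversions: 4 + 4 + 2 + 0 + 0 + 0 = 10

There are 10 split inversions.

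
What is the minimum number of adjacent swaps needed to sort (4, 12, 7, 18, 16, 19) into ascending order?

The minimum number of adjacent swaps to sort an array equals its inversion count, since every such swap removes exactly one inversion.
Count inversions — for each element, later elements that are smaller:
4: none → 0
12: 7 → 1
7: none → 0
18: 16 → 1
16: none → 0
19: none → 0
Total inversions: 0 + 1 + 0 + 1 + 0 + 0 = 2

2 swaps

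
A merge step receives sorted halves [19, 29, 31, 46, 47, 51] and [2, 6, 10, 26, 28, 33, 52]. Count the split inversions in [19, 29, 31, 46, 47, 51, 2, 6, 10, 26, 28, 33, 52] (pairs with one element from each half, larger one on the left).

Count, for every r in R, how many entries of L exceed r:
r = 2: 19, 29, 31, 46, 47, 51 → 6
r = 6: 19, 29, 31, 46, 47, 51 → 6
r = 10: 19, 29, 31, 46, 47, 51 → 6
r = 26: 29, 31, 46, 47, 51 → 5
r = 28: 29, 31, 46, 47, 51 → 5
r = 33: 46, 47, 51 → 3
r = 52: none → 0
Cross-inversions: 6 + 6 + 6 + 5 + 5 + 3 + 0 = 31

31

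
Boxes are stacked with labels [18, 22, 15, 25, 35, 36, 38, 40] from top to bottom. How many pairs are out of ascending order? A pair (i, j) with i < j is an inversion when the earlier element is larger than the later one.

Count, for each position, how many later elements it exceeds:
18: 1
22: 1
15: 0
25: 0
35: 0
36: 0
38: 0
40: 0
Sum: 1 + 1 + 0 + 0 + 0 + 0 + 0 + 0 = 2

2 inversions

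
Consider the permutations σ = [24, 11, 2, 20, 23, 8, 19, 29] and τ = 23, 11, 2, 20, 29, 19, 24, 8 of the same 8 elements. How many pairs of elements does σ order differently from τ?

Assign each item its position (1..8) in the first ordering, then rewrite the second ordering as that position sequence:
positions: 24→1, 11→2, 2→3, 20→4, 23→5, 8→6, 19→7, 29→8
second ordering as positions: [5, 2, 3, 4, 8, 7, 1, 6]
Discordant pairs = inversions in this position sequence.
5: 2, 3, 4, 1 → 4
2: 1 → 1
3: 1 → 1
4: 1 → 1
8: 7, 1, 6 → 3
7: 1, 6 → 2
1: 0
6: 0
Total: 4 + 1 + 1 + 1 + 3 + 2 + 0 + 0 = 12

There are 12 discordant pairs.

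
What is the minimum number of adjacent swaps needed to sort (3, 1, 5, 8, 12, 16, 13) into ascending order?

There are 2 adjacent swaps.

The minimum number of adjacent swaps to sort an array equals its inversion count, since every such swap removes exactly one inversion.
Count inversions — for each element, later elements that are smaller:
3: 1 → 1
1: none → 0
5: none → 0
8: none → 0
12: none → 0
16: 13 → 1
13: none → 0
Total inversions: 1 + 0 + 0 + 0 + 0 + 1 + 0 = 2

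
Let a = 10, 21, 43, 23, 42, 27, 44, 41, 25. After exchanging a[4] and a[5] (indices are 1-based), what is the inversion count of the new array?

13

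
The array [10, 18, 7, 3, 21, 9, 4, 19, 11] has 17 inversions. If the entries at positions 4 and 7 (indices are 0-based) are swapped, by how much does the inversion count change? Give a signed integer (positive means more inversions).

-1

Positions 4 and 7 hold 21 and 19; after swapping, the array is [10, 18, 7, 3, 19, 9, 4, 21, 11].
For each element, count later entries that are smaller:
10 → 7, 3, 9, 4 → 4
18 → 7, 3, 9, 4, 11 → 5
7 → 3, 4 → 2
3 → none → 0
19 → 9, 4, 11 → 3
9 → 4 → 1
4 → none → 0
21 → 11 → 1
11 → none → 0
Sum: 4 + 5 + 2 + 0 + 3 + 1 + 0 + 1 + 0 = 16
Change: 16 − 17 = -1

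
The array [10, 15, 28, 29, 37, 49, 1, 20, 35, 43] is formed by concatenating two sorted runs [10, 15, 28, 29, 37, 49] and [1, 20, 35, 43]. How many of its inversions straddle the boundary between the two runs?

There are 13 cross-inversions.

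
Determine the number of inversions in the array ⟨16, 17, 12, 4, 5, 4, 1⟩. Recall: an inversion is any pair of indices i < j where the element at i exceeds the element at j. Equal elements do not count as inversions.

For each element, count later entries that are smaller:
16 → 12, 4, 5, 4, 1 → 5
17 → 12, 4, 5, 4, 1 → 5
12 → 4, 5, 4, 1 → 4
4 → 1 → 1
5 → 4, 1 → 2
4 → 1 → 1
1 → none → 0
Sum: 5 + 5 + 4 + 1 + 2 + 1 + 0 = 18

18 inversions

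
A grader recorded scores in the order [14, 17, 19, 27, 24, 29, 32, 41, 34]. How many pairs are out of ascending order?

2

Sweep left to right; for each value list the smaller values that follow it:
14: 0
17: 0
19: 0
27: 1
24: 0
29: 0
32: 0
41: 1
34: 0
Sum: 0 + 0 + 0 + 1 + 0 + 0 + 0 + 1 + 0 = 2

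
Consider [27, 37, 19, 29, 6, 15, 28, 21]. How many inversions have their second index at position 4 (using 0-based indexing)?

4 such elements

The element at index 4 is 6.
Elements before it: 27, 37, 19, 29
Those larger than 6: 27, 37, 19, 29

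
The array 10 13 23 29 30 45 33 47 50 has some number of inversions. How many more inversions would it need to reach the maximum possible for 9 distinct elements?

35 inversions short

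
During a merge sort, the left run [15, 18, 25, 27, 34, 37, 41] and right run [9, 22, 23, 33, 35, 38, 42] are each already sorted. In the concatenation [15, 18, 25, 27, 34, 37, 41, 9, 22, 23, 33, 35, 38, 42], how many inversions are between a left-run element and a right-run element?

For each element r of the right run, count left-run elements greater than r:
r = 9: 15, 18, 25, 27, 34, 37, 41 → 7
r = 22: 25, 27, 34, 37, 41 → 5
r = 23: 25, 27, 34, 37, 41 → 5
r = 33: 34, 37, 41 → 3
r = 35: 37, 41 → 2
r = 38: 41 → 1
r = 42: none → 0
Cross-inversions: 7 + 5 + 5 + 3 + 2 + 1 + 0 = 23

23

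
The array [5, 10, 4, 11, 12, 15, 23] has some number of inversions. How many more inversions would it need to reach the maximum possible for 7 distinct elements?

19 inversions short

Maximum inversions for 7 distinct elements is C(7, 2) = 7·6/2 = 21.
Current inversions — for each element, count later smaller elements:
5: 1
10: 1
4: 0
11: 0
12: 0
15: 0
23: 0
Current total: 1 + 1 + 0 + 0 + 0 + 0 + 0 = 2
Shortfall: 21 − 2 = 19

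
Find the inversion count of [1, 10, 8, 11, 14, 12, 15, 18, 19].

Count, for each position, how many later elements it exceeds:
1: 0
10: 1
8: 0
11: 0
14: 1
12: 0
15: 0
18: 0
19: 0
Sum: 0 + 1 + 0 + 0 + 1 + 0 + 0 + 0 + 0 = 2

There are 2 inversions.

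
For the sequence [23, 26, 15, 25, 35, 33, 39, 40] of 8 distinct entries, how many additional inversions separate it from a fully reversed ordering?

24

Maximum inversions for 8 distinct elements is C(8, 2) = 8·7/2 = 28.
Current inversions — for each element, count later smaller elements:
23: 1
26: 2
15: 0
25: 0
35: 1
33: 0
39: 0
40: 0
Current total: 1 + 2 + 0 + 0 + 1 + 0 + 0 + 0 = 4
Shortfall: 28 − 4 = 24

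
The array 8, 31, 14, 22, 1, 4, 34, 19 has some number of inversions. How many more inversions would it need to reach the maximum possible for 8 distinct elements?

Maximum inversions for 8 distinct elements is C(8, 2) = 8·7/2 = 28.
Current inversions — for each element, count later smaller elements:
8: 2
31: 5
14: 2
22: 3
1: 0
4: 0
34: 1
19: 0
Current total: 2 + 5 + 2 + 3 + 0 + 0 + 1 + 0 = 13
Shortfall: 28 − 13 = 15

15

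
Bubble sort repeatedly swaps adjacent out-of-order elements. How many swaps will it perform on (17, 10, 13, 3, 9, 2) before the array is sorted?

The minimum number of adjacent swaps to sort an array equals its inversion count, since every such swap removes exactly one inversion.
Count inversions — for each element, later elements that are smaller:
17: 10, 13, 3, 9, 2 → 5
10: 3, 9, 2 → 3
13: 3, 9, 2 → 3
3: 2 → 1
9: 2 → 1
2: none → 0
Total inversions: 5 + 3 + 3 + 1 + 1 + 0 = 13

13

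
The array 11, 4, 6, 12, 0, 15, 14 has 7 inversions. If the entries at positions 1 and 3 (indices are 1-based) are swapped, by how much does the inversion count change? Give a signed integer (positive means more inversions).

Positions 1 and 3 hold 11 and 6; after swapping, the array is [6, 4, 11, 12, 0, 15, 14].
For each element, count later entries that are smaller:
6 → 4, 0 → 2
4 → 0 → 1
11 → 0 → 1
12 → 0 → 1
0 → none → 0
15 → 14 → 1
14 → none → 0
Sum: 2 + 1 + 1 + 1 + 0 + 1 + 0 = 6
Change: 6 − 7 = -1

-1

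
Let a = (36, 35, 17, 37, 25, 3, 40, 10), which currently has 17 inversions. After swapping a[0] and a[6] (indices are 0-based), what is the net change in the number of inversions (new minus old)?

+3

Positions 0 and 6 hold 36 and 40; after swapping, the array is [40, 35, 17, 37, 25, 3, 36, 10].
Count, for each position, how many later elements it exceeds:
40 → 35, 17, 37, 25, 3, 36, 10 → 7
35 → 17, 25, 3, 10 → 4
17 → 3, 10 → 2
37 → 25, 3, 36, 10 → 4
25 → 3, 10 → 2
3 → none → 0
36 → 10 → 1
10 → none → 0
Sum: 7 + 4 + 2 + 4 + 2 + 0 + 1 + 0 = 20
Change: 20 − 17 = +3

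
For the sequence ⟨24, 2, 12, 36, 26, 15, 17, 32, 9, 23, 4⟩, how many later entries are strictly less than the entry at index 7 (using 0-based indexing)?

3 such elements

The element at index 7 is 32.
Elements after it: 9, 23, 4
Those smaller than 32: 9, 23, 4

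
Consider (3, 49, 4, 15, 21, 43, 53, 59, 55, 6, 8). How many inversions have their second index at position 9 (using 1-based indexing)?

1

The element at index 9 is 55.
Elements before it: 3, 49, 4, 15, 21, 43, 53, 59
Those larger than 55: 59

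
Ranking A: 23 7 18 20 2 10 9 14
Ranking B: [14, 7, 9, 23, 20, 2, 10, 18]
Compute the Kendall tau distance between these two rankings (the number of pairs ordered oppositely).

16 discordant pairs

Assign each item its position (1..8) in the first ordering, then rewrite the second ordering as that position sequence:
positions: 23→1, 7→2, 18→3, 20→4, 2→5, 10→6, 9→7, 14→8
second ordering as positions: [8, 2, 7, 1, 4, 5, 6, 3]
Discordant pairs = inversions in this position sequence.
8: 2, 7, 1, 4, 5, 6, 3 → 7
2: 1 → 1
7: 1, 4, 5, 6, 3 → 5
1: 0
4: 3 → 1
5: 3 → 1
6: 3 → 1
3: 0
Total: 7 + 1 + 5 + 0 + 1 + 1 + 1 + 0 = 16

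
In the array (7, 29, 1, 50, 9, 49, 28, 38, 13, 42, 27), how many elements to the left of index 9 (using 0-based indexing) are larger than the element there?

The element at index 9 is 42.
Elements before it: 7, 29, 1, 50, 9, 49, 28, 38, 13
Those larger than 42: 50, 49

2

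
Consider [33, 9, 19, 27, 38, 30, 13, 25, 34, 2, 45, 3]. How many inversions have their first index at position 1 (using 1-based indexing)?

8

The element at index 1 is 33.
Elements after it: 9, 19, 27, 38, 30, 13, 25, 34, 2, 45, 3
Those smaller than 33: 9, 19, 27, 30, 13, 25, 2, 3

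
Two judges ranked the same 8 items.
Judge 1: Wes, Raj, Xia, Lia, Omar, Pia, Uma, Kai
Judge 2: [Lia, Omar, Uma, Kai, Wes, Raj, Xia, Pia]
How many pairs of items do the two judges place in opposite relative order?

Assign each item its position (1..8) in the first ordering, then rewrite the second ordering as that position sequence:
positions: Wes→1, Raj→2, Xia→3, Lia→4, Omar→5, Pia→6, Uma→7, Kai→8
second ordering as positions: [4, 5, 7, 8, 1, 2, 3, 6]
Discordant pairs = inversions in this position sequence.
4: 1, 2, 3 → 3
5: 1, 2, 3 → 3
7: 1, 2, 3, 6 → 4
8: 1, 2, 3, 6 → 4
1: 0
2: 0
3: 0
6: 0
Total: 3 + 3 + 4 + 4 + 0 + 0 + 0 + 0 = 14

14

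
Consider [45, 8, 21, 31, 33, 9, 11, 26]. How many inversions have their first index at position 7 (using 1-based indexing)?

0

The element at index 7 is 11.
Elements after it: 26
None of them are smaller than 11.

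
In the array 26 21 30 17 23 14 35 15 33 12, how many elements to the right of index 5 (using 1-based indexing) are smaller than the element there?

3

The element at index 5 is 23.
Elements after it: 14, 35, 15, 33, 12
Those smaller than 23: 14, 15, 12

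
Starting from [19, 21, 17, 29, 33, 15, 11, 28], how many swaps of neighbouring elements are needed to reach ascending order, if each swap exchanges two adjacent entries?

Each adjacent swap fixes exactly one inversion, so the minimum swap count equals the number of inversions.
Count inversions — for each element, later elements that are smaller:
19: 17, 15, 11 → 3
21: 17, 15, 11 → 3
17: 15, 11 → 2
29: 15, 11, 28 → 3
33: 15, 11, 28 → 3
15: 11 → 1
11: none → 0
28: none → 0
Total inversions: 3 + 3 + 2 + 3 + 3 + 1 + 0 + 0 = 15

15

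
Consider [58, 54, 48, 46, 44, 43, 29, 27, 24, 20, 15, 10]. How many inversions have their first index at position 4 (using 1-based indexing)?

The element at index 4 is 46.
Elements after it: 44, 43, 29, 27, 24, 20, 15, 10
Those smaller than 46: 44, 43, 29, 27, 24, 20, 15, 10

8 such elements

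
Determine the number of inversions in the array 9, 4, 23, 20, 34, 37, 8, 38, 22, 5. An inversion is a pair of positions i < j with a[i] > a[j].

19

Element-by-element contributions:
9: 3
4: 0
23: 4
20: 2
34: 3
37: 3
8: 1
38: 2
22: 1
5: 0
Sum: 3 + 0 + 4 + 2 + 3 + 3 + 1 + 2 + 1 + 0 = 19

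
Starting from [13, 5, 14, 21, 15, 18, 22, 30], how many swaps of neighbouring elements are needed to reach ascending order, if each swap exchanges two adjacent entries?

3 swaps

Minimum adjacent swaps = number of inversions (each swap of adjacent out-of-order elements removes one inversion and no swap can remove more).
Count inversions — for each element, later elements that are smaller:
13: 5 → 1
5: none → 0
14: none → 0
21: 15, 18 → 2
15: none → 0
18: none → 0
22: none → 0
30: none → 0
Total inversions: 1 + 0 + 0 + 2 + 0 + 0 + 0 + 0 = 3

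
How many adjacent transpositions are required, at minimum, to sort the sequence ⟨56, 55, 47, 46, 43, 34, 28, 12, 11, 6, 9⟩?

54

Each adjacent swap fixes exactly one inversion, so the minimum swap count equals the number of inversions.
Count inversions — for each element, later elements that are smaller:
56: 55, 47, 46, 43, 34, 28, 12, 11, 6, 9 → 10
55: 47, 46, 43, 34, 28, 12, 11, 6, 9 → 9
47: 46, 43, 34, 28, 12, 11, 6, 9 → 8
46: 43, 34, 28, 12, 11, 6, 9 → 7
43: 34, 28, 12, 11, 6, 9 → 6
34: 28, 12, 11, 6, 9 → 5
28: 12, 11, 6, 9 → 4
12: 11, 6, 9 → 3
11: 6, 9 → 2
6: none → 0
9: none → 0
Total inversions: 10 + 9 + 8 + 7 + 6 + 5 + 4 + 3 + 2 + 0 + 0 = 54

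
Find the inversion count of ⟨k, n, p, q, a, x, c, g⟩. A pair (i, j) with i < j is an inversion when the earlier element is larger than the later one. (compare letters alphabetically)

Sweep left to right; for each value list the smaller values that follow it:
k → a, c, g → 3
n → a, c, g → 3
p → a, c, g → 3
q → a, c, g → 3
a → none → 0
x → c, g → 2
c → none → 0
g → none → 0
Sum: 3 + 3 + 3 + 3 + 0 + 2 + 0 + 0 = 14

There are 14 inversions.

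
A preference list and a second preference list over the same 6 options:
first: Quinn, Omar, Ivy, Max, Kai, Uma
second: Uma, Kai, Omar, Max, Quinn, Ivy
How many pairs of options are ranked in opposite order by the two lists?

There are 12 pairs.

Assign each item its position (1..6) in the first ordering, then rewrite the second ordering as that position sequence:
positions: Quinn→1, Omar→2, Ivy→3, Max→4, Kai→5, Uma→6
second ordering as positions: [6, 5, 2, 4, 1, 3]
Discordant pairs = inversions in this position sequence.
6: 5, 2, 4, 1, 3 → 5
5: 2, 4, 1, 3 → 4
2: 1 → 1
4: 1, 3 → 2
1: 0
3: 0
Total: 5 + 4 + 1 + 2 + 0 + 0 = 12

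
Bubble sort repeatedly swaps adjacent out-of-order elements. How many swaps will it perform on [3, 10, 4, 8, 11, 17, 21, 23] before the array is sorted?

Minimum adjacent swaps = number of inversions (each swap of adjacent out-of-order elements removes one inversion and no swap can remove more).
Count inversions — for each element, later elements that are smaller:
3: none → 0
10: 4, 8 → 2
4: none → 0
8: none → 0
11: none → 0
17: none → 0
21: none → 0
23: none → 0
Total inversions: 0 + 2 + 0 + 0 + 0 + 0 + 0 + 0 = 2

2 adjacent swaps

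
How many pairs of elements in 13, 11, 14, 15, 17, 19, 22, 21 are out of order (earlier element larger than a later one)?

2 inversions

Sweep left to right; for each value list the smaller values that follow it:
13: 1
11: 0
14: 0
15: 0
17: 0
19: 0
22: 1
21: 0
Sum: 1 + 0 + 0 + 0 + 0 + 0 + 1 + 0 = 2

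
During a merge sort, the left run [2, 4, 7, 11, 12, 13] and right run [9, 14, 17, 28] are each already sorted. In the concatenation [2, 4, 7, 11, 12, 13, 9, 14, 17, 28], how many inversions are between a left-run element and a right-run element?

For each element r of the right run, count left-run elements greater than r:
r = 9: 11, 12, 13 → 3
r = 14: none → 0
r = 17: none → 0
r = 28: none → 0
Cross-inversions: 3 + 0 + 0 + 0 = 3

3 cross-inversions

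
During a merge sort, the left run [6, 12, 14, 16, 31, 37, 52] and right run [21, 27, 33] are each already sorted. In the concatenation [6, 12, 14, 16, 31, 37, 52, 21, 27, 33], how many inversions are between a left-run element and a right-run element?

For each element r of the right run, count left-run elements greater than r:
r = 21: 31, 37, 52 → 3
r = 27: 31, 37, 52 → 3
r = 33: 37, 52 → 2
Cross-inversions: 3 + 3 + 2 = 8

8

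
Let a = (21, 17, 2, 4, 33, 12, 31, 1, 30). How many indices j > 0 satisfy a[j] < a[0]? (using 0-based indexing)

The element at index 0 is 21.
Elements after it: 17, 2, 4, 33, 12, 31, 1, 30
Those smaller than 21: 17, 2, 4, 12, 1

5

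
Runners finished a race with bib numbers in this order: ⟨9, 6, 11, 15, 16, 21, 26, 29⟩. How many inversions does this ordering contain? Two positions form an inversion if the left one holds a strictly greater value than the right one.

Sweep left to right; for each value list the smaller values that follow it:
9: 1
6: 0
11: 0
15: 0
16: 0
21: 0
26: 0
29: 0
Sum: 1 + 0 + 0 + 0 + 0 + 0 + 0 + 0 = 1

1 out-of-order pair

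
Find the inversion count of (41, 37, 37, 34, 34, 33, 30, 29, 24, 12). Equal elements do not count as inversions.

43

For each element, count later entries that are smaller:
41 → 37, 37, 34, 34, 33, 30, 29, 24, 12 → 9
37 → 34, 34, 33, 30, 29, 24, 12 → 7
37 → 34, 34, 33, 30, 29, 24, 12 → 7
34 → 33, 30, 29, 24, 12 → 5
34 → 33, 30, 29, 24, 12 → 5
33 → 30, 29, 24, 12 → 4
30 → 29, 24, 12 → 3
29 → 24, 12 → 2
24 → 12 → 1
12 → none → 0
Sum: 9 + 7 + 7 + 5 + 5 + 4 + 3 + 2 + 1 + 0 = 43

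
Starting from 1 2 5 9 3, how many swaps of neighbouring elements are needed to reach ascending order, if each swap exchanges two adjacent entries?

2 adjacent swaps

The minimum number of adjacent swaps to sort an array equals its inversion count, since every such swap removes exactly one inversion.
Count inversions — for each element, later elements that are smaller:
1: none → 0
2: none → 0
5: 3 → 1
9: 3 → 1
3: none → 0
Total inversions: 0 + 0 + 1 + 1 + 0 = 2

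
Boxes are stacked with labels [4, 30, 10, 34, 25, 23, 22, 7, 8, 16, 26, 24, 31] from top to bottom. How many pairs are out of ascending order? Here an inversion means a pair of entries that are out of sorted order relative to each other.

34 out-of-order pairs

Sweep left to right; for each value list the smaller values that follow it:
4: 0
30: 9
10: 2
34: 9
25: 6
23: 4
22: 3
7: 0
8: 0
16: 0
26: 1
24: 0
31: 0
Sum: 0 + 9 + 2 + 9 + 6 + 4 + 3 + 0 + 0 + 0 + 1 + 0 + 0 = 34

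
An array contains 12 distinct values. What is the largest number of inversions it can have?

A reversed (strictly descending) arrangement makes every pair an inversion, giving C(12, 2) inversions.
C(12, 2) = 12·11/2 = 66

66 inversions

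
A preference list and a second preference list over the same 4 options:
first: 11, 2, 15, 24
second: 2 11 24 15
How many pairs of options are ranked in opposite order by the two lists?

Assign each item its position (1..4) in the first ordering, then rewrite the second ordering as that position sequence:
positions: 11→1, 2→2, 15→3, 24→4
second ordering as positions: [2, 1, 4, 3]
Discordant pairs = inversions in this position sequence.
2: 1 → 1
1: 0
4: 3 → 1
3: 0
Total: 1 + 0 + 1 + 0 = 2

There are 2 pairs.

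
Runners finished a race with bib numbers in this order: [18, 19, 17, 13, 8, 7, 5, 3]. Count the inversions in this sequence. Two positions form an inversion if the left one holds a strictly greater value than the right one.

27 inversions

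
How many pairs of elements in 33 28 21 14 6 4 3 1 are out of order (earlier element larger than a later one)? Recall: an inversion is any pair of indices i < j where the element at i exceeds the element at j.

For each element, count later entries that are smaller:
33: 7
28: 6
21: 5
14: 4
6: 3
4: 2
3: 1
1: 0
Sum: 7 + 6 + 5 + 4 + 3 + 2 + 1 + 0 = 28

There are 28 inversions.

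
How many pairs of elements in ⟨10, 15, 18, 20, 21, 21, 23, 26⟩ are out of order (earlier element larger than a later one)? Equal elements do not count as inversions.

0 inversions

Element-by-element contributions:
10: 0
15: 0
18: 0
20: 0
21: 0
21: 0
23: 0
26: 0
Sum: 0 + 0 + 0 + 0 + 0 + 0 + 0 + 0 = 0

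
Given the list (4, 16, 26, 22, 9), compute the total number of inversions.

4

Listing every pair i<j with a[i]>a[j] (using 0-based positions):
(1,4): 16 > 9
(2,3): 26 > 22
(2,4): 26 > 9
(3,4): 22 > 9
That's 4 pairs.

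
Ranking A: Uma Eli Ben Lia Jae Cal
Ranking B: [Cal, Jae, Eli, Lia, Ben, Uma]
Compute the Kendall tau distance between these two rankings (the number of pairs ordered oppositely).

13 discordant pairs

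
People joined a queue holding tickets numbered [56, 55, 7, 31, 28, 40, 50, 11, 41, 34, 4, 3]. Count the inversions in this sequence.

There are 47 inversions.

For each element, count later entries that are smaller:
56 → 55, 7, 31, 28, 40, 50, 11, 41, 34, 4, 3 → 11
55 → 7, 31, 28, 40, 50, 11, 41, 34, 4, 3 → 10
7 → 4, 3 → 2
31 → 28, 11, 4, 3 → 4
28 → 11, 4, 3 → 3
40 → 11, 34, 4, 3 → 4
50 → 11, 41, 34, 4, 3 → 5
11 → 4, 3 → 2
41 → 34, 4, 3 → 3
34 → 4, 3 → 2
4 → 3 → 1
3 → none → 0
Sum: 11 + 10 + 2 + 4 + 3 + 4 + 5 + 2 + 3 + 2 + 1 + 0 = 47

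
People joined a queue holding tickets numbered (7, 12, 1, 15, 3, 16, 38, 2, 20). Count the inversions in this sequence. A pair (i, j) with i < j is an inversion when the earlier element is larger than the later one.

12

Element-by-element contributions:
7: 3
12: 3
1: 0
15: 2
3: 1
16: 1
38: 2
2: 0
20: 0
Sum: 3 + 3 + 0 + 2 + 1 + 1 + 2 + 0 + 0 = 12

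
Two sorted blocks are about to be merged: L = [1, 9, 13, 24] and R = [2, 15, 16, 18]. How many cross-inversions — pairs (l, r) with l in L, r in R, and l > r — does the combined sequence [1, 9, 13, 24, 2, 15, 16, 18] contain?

There are 6 split inversions.

Take each right-half value and tally the left-half values above it:
r = 2: 9, 13, 24 → 3
r = 15: 24 → 1
r = 16: 24 → 1
r = 18: 24 → 1
Cross-inversions: 3 + 1 + 1 + 1 = 6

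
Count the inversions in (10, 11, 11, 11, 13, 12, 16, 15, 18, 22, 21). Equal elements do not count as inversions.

3 inversions

Element-by-element contributions:
10: 0
11: 0
11: 0
11: 0
13: 1
12: 0
16: 1
15: 0
18: 0
22: 1
21: 0
Sum: 0 + 0 + 0 + 0 + 1 + 0 + 1 + 0 + 0 + 1 + 0 = 3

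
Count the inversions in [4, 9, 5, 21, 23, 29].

Out-of-order index pairs (0-indexed):
(1,2): 9 > 5
That's 1 pair.

1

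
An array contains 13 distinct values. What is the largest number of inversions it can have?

A reversed (strictly descending) arrangement makes every pair an inversion, giving C(13, 2) inversions.
C(13, 2) = 13·12/2 = 78

78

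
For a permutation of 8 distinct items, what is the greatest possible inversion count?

A reversed (strictly descending) arrangement makes every pair an inversion, giving C(8, 2) inversions.
C(8, 2) = 8·7/2 = 28

28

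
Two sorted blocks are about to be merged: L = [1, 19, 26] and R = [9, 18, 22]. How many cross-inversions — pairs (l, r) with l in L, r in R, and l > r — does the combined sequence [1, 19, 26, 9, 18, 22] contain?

5 split inversions

Count, for every r in R, how many entries of L exceed r:
r = 9: 19, 26 → 2
r = 18: 19, 26 → 2
r = 22: 26 → 1
Cross-inversions: 2 + 2 + 1 = 5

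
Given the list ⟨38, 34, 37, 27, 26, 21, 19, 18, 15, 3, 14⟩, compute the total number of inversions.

For each element, count later entries that are smaller:
38 → 34, 37, 27, 26, 21, 19, 18, 15, 3, 14 → 10
34 → 27, 26, 21, 19, 18, 15, 3, 14 → 8
37 → 27, 26, 21, 19, 18, 15, 3, 14 → 8
27 → 26, 21, 19, 18, 15, 3, 14 → 7
26 → 21, 19, 18, 15, 3, 14 → 6
21 → 19, 18, 15, 3, 14 → 5
19 → 18, 15, 3, 14 → 4
18 → 15, 3, 14 → 3
15 → 3, 14 → 2
3 → none → 0
14 → none → 0
Sum: 10 + 8 + 8 + 7 + 6 + 5 + 4 + 3 + 2 + 0 + 0 = 53

53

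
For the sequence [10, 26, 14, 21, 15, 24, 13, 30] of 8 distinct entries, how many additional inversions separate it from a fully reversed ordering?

18

Maximum inversions for 8 distinct elements is C(8, 2) = 8·7/2 = 28.
Current inversions — for each element, count later smaller elements:
10: 0
26: 5
14: 1
21: 2
15: 1
24: 1
13: 0
30: 0
Current total: 0 + 5 + 1 + 2 + 1 + 1 + 0 + 0 = 10
Shortfall: 28 − 10 = 18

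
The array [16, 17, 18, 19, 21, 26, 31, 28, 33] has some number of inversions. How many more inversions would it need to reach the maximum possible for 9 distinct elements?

Maximum inversions for 9 distinct elements is C(9, 2) = 9·8/2 = 36.
Current inversions — for each element, count later smaller elements:
16: 0
17: 0
18: 0
19: 0
21: 0
26: 0
31: 1
28: 0
33: 0
Current total: 0 + 0 + 0 + 0 + 0 + 0 + 1 + 0 + 0 = 1
Shortfall: 36 − 1 = 35

35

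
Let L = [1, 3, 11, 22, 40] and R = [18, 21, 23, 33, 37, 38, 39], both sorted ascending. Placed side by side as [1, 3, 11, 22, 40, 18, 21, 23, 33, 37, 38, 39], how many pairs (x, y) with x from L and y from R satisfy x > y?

9 split inversions

Take each right-half value and tally the left-half values above it:
r = 18: 22, 40 → 2
r = 21: 22, 40 → 2
r = 23: 40 → 1
r = 33: 40 → 1
r = 37: 40 → 1
r = 38: 40 → 1
r = 39: 40 → 1
Cross-inversions: 2 + 2 + 1 + 1 + 1 + 1 + 1 = 9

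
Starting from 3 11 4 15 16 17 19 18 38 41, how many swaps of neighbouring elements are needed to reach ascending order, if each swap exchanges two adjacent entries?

2

Minimum adjacent swaps = number of inversions (each swap of adjacent out-of-order elements removes one inversion and no swap can remove more).
Count inversions — for each element, later elements that are smaller:
3: none → 0
11: 4 → 1
4: none → 0
15: none → 0
16: none → 0
17: none → 0
19: 18 → 1
18: none → 0
38: none → 0
41: none → 0
Total inversions: 0 + 1 + 0 + 0 + 0 + 0 + 1 + 0 + 0 + 0 = 2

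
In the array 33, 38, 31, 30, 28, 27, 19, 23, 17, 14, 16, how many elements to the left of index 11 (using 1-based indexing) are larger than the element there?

The element at index 11 is 16.
Elements before it: 33, 38, 31, 30, 28, 27, 19, 23, 17, 14
Those larger than 16: 33, 38, 31, 30, 28, 27, 19, 23, 17

9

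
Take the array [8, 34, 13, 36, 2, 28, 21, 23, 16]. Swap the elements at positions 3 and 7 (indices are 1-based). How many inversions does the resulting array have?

19 inversions

Positions 3 and 7 hold 13 and 21; after swapping, the array is [8, 34, 21, 36, 2, 28, 13, 23, 16].
Count, for each position, how many later elements it exceeds:
8 → 2 → 1
34 → 21, 2, 28, 13, 23, 16 → 6
21 → 2, 13, 16 → 3
36 → 2, 28, 13, 23, 16 → 5
2 → none → 0
28 → 13, 23, 16 → 3
13 → none → 0
23 → 16 → 1
16 → none → 0
Sum: 1 + 6 + 3 + 5 + 0 + 3 + 0 + 1 + 0 = 19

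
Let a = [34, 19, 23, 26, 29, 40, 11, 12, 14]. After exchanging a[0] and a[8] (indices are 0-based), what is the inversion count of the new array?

Positions 0 and 8 hold 34 and 14; after swapping, the array is [14, 19, 23, 26, 29, 40, 11, 12, 34].
Element-by-element contributions:
14: 2
19: 2
23: 2
26: 2
29: 2
40: 3
11: 0
12: 0
34: 0
Sum: 2 + 2 + 2 + 2 + 2 + 3 + 0 + 0 + 0 = 13

13 inversions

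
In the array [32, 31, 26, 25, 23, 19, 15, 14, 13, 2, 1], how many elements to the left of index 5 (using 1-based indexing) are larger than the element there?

The element at index 5 is 23.
Elements before it: 32, 31, 26, 25
Those larger than 23: 32, 31, 26, 25

4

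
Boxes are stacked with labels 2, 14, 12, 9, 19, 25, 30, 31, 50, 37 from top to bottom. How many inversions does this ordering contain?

Sweep left to right; for each value list the smaller values that follow it:
2: 0
14: 2
12: 1
9: 0
19: 0
25: 0
30: 0
31: 0
50: 1
37: 0
Sum: 0 + 2 + 1 + 0 + 0 + 0 + 0 + 0 + 1 + 0 = 4

There are 4 inversions.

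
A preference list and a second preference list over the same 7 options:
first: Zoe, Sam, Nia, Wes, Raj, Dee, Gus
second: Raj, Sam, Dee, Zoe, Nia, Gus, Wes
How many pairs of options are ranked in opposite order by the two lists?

Assign each item its position (1..7) in the first ordering, then rewrite the second ordering as that position sequence:
positions: Zoe→1, Sam→2, Nia→3, Wes→4, Raj→5, Dee→6, Gus→7
second ordering as positions: [5, 2, 6, 1, 3, 7, 4]
Discordant pairs = inversions in this position sequence.
5: 2, 1, 3, 4 → 4
2: 1 → 1
6: 1, 3, 4 → 3
1: 0
3: 0
7: 4 → 1
4: 0
Total: 4 + 1 + 3 + 0 + 0 + 1 + 0 = 9

9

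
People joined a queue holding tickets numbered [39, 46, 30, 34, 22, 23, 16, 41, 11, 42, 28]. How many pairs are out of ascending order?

34

For each element, count later entries that are smaller:
39: 7
46: 9
30: 5
34: 5
22: 2
23: 2
16: 1
41: 2
11: 0
42: 1
28: 0
Sum: 7 + 9 + 5 + 5 + 2 + 2 + 1 + 2 + 0 + 1 + 0 = 34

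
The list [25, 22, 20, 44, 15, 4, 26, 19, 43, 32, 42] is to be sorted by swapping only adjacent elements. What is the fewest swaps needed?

23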